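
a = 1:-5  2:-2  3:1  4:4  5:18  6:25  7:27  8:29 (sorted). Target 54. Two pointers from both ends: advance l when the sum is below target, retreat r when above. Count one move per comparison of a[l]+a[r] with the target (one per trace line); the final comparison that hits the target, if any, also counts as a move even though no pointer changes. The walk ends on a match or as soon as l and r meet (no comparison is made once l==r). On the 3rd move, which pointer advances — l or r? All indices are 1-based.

[1,8] -5+29=24 <54 → l++
[2,8] -2+29=27 <54 → l++
[3,8] 1+29=30 <54 → l++

l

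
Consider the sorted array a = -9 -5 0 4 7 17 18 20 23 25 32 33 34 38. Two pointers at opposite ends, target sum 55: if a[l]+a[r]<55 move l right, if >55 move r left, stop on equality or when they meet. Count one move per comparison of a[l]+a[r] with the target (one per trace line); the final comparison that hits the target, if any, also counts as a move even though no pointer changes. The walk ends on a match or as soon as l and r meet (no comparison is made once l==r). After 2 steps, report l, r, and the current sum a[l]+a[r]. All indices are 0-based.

l=0 r=13: -9+38=29 <55, l++
l=1 r=13: -5+38=33 <55, l++

l=2, r=13, sum=38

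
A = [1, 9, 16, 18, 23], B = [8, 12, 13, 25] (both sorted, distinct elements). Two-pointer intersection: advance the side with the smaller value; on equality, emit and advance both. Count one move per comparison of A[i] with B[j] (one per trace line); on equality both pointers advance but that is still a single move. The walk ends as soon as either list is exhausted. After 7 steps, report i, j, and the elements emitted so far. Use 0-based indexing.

i=4, j=3, emitted=[]

i=0 j=0: 1<8, i++
i=1 j=0: 9>8, j++
i=1 j=1: 9<12, i++
i=2 j=1: 16>12, j++
i=2 j=2: 16>13, j++
i=2 j=3: 16<25, i++
i=3 j=3: 18<25, i++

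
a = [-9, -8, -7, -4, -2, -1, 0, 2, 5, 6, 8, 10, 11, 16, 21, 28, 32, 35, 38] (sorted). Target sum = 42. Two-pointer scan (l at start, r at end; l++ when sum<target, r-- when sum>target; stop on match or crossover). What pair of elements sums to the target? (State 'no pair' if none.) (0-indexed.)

l=0 r=18: -9+38=29 <42, l++
l=1 r=18: -8+38=30 <42, l++
l=2 r=18: -7+38=31 <42, l++
l=3 r=18: -4+38=34 <42, l++
l=4 r=18: -2+38=36 <42, l++
l=5 r=18: -1+38=37 <42, l++
l=6 r=18: 0+38=38 <42, l++
l=7 r=18: 2+38=40 <42, l++
l=8 r=18: 5+38=43 >42, r--
l=8 r=17: 5+35=40 <42, l++
l=9 r=17: 6+35=41 <42, l++
l=10 r=17: 8+35=43 >42, r--
l=10 r=16: 8+32=40 <42, l++
l=11 r=16: 10+32=42, found

(10, 32)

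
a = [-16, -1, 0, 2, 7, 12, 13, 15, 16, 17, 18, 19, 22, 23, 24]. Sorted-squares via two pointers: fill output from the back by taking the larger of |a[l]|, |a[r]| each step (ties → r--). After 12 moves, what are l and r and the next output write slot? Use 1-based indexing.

l=2, r=4, next write slot=3

[1,15] |-16|<=|24| out[15]=576 → r--
[1,14] |-16|<=|23| out[14]=529 → r--
[1,13] |-16|<=|22| out[13]=484 → r--
[1,12] |-16|<=|19| out[12]=361 → r--
[1,11] |-16|<=|18| out[11]=324 → r--
[1,10] |-16|<=|17| out[10]=289 → r--
[1,9] |-16|<=|16| out[9]=256 → r--
[1,8] |-16|>|15| out[8]=256 → l++
[2,8] |-1|<=|15| out[7]=225 → r--
[2,7] |-1|<=|13| out[6]=169 → r--
[2,6] |-1|<=|12| out[5]=144 → r--
[2,5] |-1|<=|7| out[4]=49 → r--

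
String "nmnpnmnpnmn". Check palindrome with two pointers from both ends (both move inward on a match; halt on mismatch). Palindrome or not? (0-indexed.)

palindrome

l=0 r=10: 'n'=='n', l++,r--
l=1 r=9: 'm'=='m', l++,r--
l=2 r=8: 'n'=='n', l++,r--
l=3 r=7: 'p'=='p', l++,r--
l=4 r=6: 'n'=='n', l++,r--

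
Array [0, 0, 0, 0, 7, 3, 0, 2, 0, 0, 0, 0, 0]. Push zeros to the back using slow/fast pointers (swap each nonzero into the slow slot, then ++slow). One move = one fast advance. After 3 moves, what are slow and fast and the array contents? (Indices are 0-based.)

slow=0, fast=3, a=[0, 0, 0, 0, 7, 3, 0, 2, 0, 0, 0, 0, 0]

(s=0,f=0) a[fast]=0 → fast++
(s=0,f=1) a[fast]=0 → fast++
(s=0,f=2) a[fast]=0 → fast++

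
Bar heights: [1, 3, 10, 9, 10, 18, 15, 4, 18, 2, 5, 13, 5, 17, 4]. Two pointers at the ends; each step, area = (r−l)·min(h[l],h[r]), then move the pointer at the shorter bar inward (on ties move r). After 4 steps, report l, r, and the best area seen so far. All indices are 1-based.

[1,15] min(1,4)*14=14 best=14 * → l++
[2,15] min(3,4)*13=39 best=39 * → l++
[3,15] min(10,4)*12=48 best=48 * → r--
[3,14] min(10,17)*11=110 best=110 * → l++

l=4, r=14, best area=110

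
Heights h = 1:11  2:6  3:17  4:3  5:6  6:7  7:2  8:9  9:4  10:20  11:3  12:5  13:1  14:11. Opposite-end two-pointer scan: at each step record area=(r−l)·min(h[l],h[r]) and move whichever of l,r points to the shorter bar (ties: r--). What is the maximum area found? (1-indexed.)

[1,14] min(11,11)*13=143 best=143 * → r--
[1,13] min(11,1)*12=12 best=143 → r--
[1,12] min(11,5)*11=55 best=143 → r--
[1,11] min(11,3)*10=30 best=143 → r--
[1,10] min(11,20)*9=99 best=143 → l++
[2,10] min(6,20)*8=48 best=143 → l++
[3,10] min(17,20)*7=119 best=143 → l++
[4,10] min(3,20)*6=18 best=143 → l++
[5,10] min(6,20)*5=30 best=143 → l++
[6,10] min(7,20)*4=28 best=143 → l++
[7,10] min(2,20)*3=6 best=143 → l++
[8,10] min(9,20)*2=18 best=143 → l++
[9,10] min(4,20)*1=4 best=143 → l++

max area = 143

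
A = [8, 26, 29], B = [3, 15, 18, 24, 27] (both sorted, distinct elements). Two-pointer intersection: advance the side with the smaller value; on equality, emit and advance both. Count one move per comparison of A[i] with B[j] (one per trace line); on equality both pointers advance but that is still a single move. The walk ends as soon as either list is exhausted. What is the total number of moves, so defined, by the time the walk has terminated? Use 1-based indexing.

7 moves

i=1 j=1: 8>3, j++
i=1 j=2: 8<15, i++
i=2 j=2: 26>15, j++
i=2 j=3: 26>18, j++
i=2 j=4: 26>24, j++
i=2 j=5: 26<27, i++
i=3 j=5: 29>27, j++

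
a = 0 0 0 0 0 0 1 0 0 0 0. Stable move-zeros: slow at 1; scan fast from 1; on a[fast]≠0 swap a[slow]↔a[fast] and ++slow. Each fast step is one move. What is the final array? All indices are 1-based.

[1, 0, 0, 0, 0, 0, 0, 0, 0, 0, 0]

(s=1,f=1) a[fast]=0 → fast++
(s=1,f=2) a[fast]=0 → fast++
(s=1,f=3) a[fast]=0 → fast++
(s=1,f=4) a[fast]=0 → fast++
(s=1,f=5) a[fast]=0 → fast++
(s=1,f=6) a[fast]=0 → fast++
(s=1,f=7) a[fast]=1≠0 swap→a[1]=1 → slow++,fast++
(s=2,f=8) a[fast]=0 → fast++
(s=2,f=9) a[fast]=0 → fast++
(s=2,f=10) a[fast]=0 → fast++
(s=2,f=11) a[fast]=0 → fast++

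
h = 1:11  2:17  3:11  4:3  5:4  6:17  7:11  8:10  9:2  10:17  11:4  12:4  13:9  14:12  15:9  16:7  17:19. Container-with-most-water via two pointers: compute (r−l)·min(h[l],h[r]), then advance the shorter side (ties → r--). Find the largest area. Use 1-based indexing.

max area = 255

l=1 r=17: min(11,19)*16=176 best=176 *, l++
l=2 r=17: min(17,19)*15=255 best=255 *, l++
l=3 r=17: min(11,19)*14=154 best=255, l++
l=4 r=17: min(3,19)*13=39 best=255, l++
l=5 r=17: min(4,19)*12=48 best=255, l++
l=6 r=17: min(17,19)*11=187 best=255, l++
l=7 r=17: min(11,19)*10=110 best=255, l++
l=8 r=17: min(10,19)*9=90 best=255, l++
l=9 r=17: min(2,19)*8=16 best=255, l++
l=10 r=17: min(17,19)*7=119 best=255, l++
l=11 r=17: min(4,19)*6=24 best=255, l++
l=12 r=17: min(4,19)*5=20 best=255, l++
l=13 r=17: min(9,19)*4=36 best=255, l++
l=14 r=17: min(12,19)*3=36 best=255, l++
l=15 r=17: min(9,19)*2=18 best=255, l++
l=16 r=17: min(7,19)*1=7 best=255, l++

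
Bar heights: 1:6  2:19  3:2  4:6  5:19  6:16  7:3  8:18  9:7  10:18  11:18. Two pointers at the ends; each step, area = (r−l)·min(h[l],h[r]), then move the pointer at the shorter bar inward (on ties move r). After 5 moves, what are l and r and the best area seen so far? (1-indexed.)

l=2, r=7, best area=162

[1,11] min(6,18)*10=60 best=60 * → l++
[2,11] min(19,18)*9=162 best=162 * → r--
[2,10] min(19,18)*8=144 best=162 → r--
[2,9] min(19,7)*7=49 best=162 → r--
[2,8] min(19,18)*6=108 best=162 → r--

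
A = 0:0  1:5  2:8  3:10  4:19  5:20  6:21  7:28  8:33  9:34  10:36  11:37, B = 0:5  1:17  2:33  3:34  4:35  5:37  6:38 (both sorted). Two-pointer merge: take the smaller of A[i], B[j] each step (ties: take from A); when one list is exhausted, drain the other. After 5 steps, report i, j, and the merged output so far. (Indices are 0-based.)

[i=0,j=0] A[i]=0<=B[j]=5 take 0 → i++
[i=1,j=0] A[i]=5<=B[j]=5 take 5 → i++
[i=2,j=0] A[i]=8>B[j]=5 take 5 → j++
[i=2,j=1] A[i]=8<=B[j]=17 take 8 → i++
[i=3,j=1] A[i]=10<=B[j]=17 take 10 → i++

i=4, j=1, merged so far=[0, 5, 5, 8, 10]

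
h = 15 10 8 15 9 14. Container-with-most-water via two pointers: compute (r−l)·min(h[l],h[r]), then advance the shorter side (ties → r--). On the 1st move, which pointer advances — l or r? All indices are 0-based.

l=0 r=5: min(15,14)*5=70 best=70 *, r--

r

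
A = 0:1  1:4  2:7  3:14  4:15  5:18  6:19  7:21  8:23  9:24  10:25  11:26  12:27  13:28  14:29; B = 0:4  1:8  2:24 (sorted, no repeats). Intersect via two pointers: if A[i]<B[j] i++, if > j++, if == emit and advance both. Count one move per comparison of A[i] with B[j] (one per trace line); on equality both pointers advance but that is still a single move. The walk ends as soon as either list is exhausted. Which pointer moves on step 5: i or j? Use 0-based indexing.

i

[i=0,j=0] 1<4 → i++
[i=1,j=0] 4==4 emit → i++,j++
[i=2,j=1] 7<8 → i++
[i=3,j=1] 14>8 → j++
[i=3,j=2] 14<24 → i++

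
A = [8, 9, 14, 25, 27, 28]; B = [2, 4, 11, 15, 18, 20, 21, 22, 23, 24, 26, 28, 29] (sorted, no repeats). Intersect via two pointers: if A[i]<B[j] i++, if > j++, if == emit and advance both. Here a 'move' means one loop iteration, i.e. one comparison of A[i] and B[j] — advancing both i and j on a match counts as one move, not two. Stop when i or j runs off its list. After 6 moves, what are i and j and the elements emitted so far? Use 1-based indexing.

i=4, j=4, emitted=[]

i=1 j=1: 8>2, j++
i=1 j=2: 8>4, j++
i=1 j=3: 8<11, i++
i=2 j=3: 9<11, i++
i=3 j=3: 14>11, j++
i=3 j=4: 14<15, i++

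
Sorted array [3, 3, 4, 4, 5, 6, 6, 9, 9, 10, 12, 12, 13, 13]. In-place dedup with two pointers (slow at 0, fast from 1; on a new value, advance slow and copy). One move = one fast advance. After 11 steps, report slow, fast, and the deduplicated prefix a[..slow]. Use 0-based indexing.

(s=0,f=1) a[fast]=3=a[slow] dup → fast++
(s=0,f=2) a[fast]=4≠a[slow]=3 write a[1]=4 → slow++,fast++
(s=1,f=3) a[fast]=4=a[slow] dup → fast++
(s=1,f=4) a[fast]=5≠a[slow]=4 write a[2]=5 → slow++,fast++
(s=2,f=5) a[fast]=6≠a[slow]=5 write a[3]=6 → slow++,fast++
(s=3,f=6) a[fast]=6=a[slow] dup → fast++
(s=3,f=7) a[fast]=9≠a[slow]=6 write a[4]=9 → slow++,fast++
(s=4,f=8) a[fast]=9=a[slow] dup → fast++
(s=4,f=9) a[fast]=10≠a[slow]=9 write a[5]=10 → slow++,fast++
(s=5,f=10) a[fast]=12≠a[slow]=10 write a[6]=12 → slow++,fast++
(s=6,f=11) a[fast]=12=a[slow] dup → fast++

slow=6, fast=12, prefix=[3, 4, 5, 6, 9, 10, 12]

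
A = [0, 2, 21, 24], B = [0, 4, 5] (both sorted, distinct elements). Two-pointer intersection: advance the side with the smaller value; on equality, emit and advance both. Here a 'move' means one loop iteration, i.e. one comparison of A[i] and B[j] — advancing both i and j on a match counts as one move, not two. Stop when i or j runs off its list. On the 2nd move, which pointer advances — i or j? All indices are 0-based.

i

i=0 j=0: 0==0 emit, i++,j++
i=1 j=1: 2<4, i++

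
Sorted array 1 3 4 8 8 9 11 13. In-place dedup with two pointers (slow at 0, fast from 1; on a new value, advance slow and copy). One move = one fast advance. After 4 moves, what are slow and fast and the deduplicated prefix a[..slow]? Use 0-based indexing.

slow=3, fast=5, prefix=[1, 3, 4, 8]

slow=0 fast=1: a[fast]=3≠a[slow]=1 write a[1]=3, slow++,fast++
slow=1 fast=2: a[fast]=4≠a[slow]=3 write a[2]=4, slow++,fast++
slow=2 fast=3: a[fast]=8≠a[slow]=4 write a[3]=8, slow++,fast++
slow=3 fast=4: a[fast]=8=a[slow] dup, fast++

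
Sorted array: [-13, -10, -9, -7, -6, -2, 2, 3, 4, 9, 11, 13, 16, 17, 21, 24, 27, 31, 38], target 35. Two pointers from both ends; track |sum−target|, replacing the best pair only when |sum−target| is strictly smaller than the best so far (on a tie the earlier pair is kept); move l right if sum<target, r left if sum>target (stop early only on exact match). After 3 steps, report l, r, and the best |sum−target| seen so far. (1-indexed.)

l=4, r=19, best |Δ|=6

[1,19] -13+38=25 d=10 * → l++
[2,19] -10+38=28 d=7 * → l++
[3,19] -9+38=29 d=6 * → l++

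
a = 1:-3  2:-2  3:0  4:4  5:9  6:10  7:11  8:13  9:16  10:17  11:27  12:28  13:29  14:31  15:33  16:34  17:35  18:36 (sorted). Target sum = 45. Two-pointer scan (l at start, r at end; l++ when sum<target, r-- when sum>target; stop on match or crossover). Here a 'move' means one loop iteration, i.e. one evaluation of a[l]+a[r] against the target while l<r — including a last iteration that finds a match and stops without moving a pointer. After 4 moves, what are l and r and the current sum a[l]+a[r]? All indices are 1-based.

l=5, r=18, sum=45

l=1 r=18: -3+36=33 <45, l++
l=2 r=18: -2+36=34 <45, l++
l=3 r=18: 0+36=36 <45, l++
l=4 r=18: 4+36=40 <45, l++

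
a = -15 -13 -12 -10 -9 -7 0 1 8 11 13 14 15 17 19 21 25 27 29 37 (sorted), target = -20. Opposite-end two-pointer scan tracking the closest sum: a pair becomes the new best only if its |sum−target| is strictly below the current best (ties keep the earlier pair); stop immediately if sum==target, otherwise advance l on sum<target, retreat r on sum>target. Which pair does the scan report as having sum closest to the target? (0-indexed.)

pair (-13, -7) with sum -20 (|Δ|=0)

l=0 r=19: -15+37=22 d=42 *, r--
l=0 r=18: -15+29=14 d=34 *, r--
l=0 r=17: -15+27=12 d=32 *, r--
l=0 r=16: -15+25=10 d=30 *, r--
l=0 r=15: -15+21=6 d=26 *, r--
l=0 r=14: -15+19=4 d=24 *, r--
l=0 r=13: -15+17=2 d=22 *, r--
l=0 r=12: -15+15=0 d=20 *, r--
l=0 r=11: -15+14=-1 d=19 *, r--
l=0 r=10: -15+13=-2 d=18 *, r--
l=0 r=9: -15+11=-4 d=16 *, r--
l=0 r=8: -15+8=-7 d=13 *, r--
l=0 r=7: -15+1=-14 d=6 *, r--
l=0 r=6: -15+0=-15 d=5 *, r--
l=0 r=5: -15+-7=-22 d=2 *, l++
l=1 r=5: -13+-7=-20 d=0 *, stop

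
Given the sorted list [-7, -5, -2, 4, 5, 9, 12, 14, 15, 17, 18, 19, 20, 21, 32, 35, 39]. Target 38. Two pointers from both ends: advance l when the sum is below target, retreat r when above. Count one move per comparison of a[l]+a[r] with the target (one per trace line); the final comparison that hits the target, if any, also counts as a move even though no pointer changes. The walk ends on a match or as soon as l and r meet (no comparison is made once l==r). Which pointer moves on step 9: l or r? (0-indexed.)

l=0 r=16: -7+39=32 <38, l++
l=1 r=16: -5+39=34 <38, l++
l=2 r=16: -2+39=37 <38, l++
l=3 r=16: 4+39=43 >38, r--
l=3 r=15: 4+35=39 >38, r--
l=3 r=14: 4+32=36 <38, l++
l=4 r=14: 5+32=37 <38, l++
l=5 r=14: 9+32=41 >38, r--
l=5 r=13: 9+21=30 <38, l++

l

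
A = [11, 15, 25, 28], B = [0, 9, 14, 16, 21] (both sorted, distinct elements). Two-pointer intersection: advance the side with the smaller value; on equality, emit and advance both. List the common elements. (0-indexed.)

intersection = []

i=0 j=0: 11>0, j++
i=0 j=1: 11>9, j++
i=0 j=2: 11<14, i++
i=1 j=2: 15>14, j++
i=1 j=3: 15<16, i++
i=2 j=3: 25>16, j++
i=2 j=4: 25>21, j++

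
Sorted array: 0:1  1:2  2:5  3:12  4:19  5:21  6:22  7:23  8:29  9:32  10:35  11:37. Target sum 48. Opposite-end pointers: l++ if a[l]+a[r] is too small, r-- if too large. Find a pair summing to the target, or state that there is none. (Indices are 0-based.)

l=0 r=11: 1+37=38 <48, l++
l=1 r=11: 2+37=39 <48, l++
l=2 r=11: 5+37=42 <48, l++
l=3 r=11: 12+37=49 >48, r--
l=3 r=10: 12+35=47 <48, l++
l=4 r=10: 19+35=54 >48, r--
l=4 r=9: 19+32=51 >48, r--
l=4 r=8: 19+29=48, found

(19, 29)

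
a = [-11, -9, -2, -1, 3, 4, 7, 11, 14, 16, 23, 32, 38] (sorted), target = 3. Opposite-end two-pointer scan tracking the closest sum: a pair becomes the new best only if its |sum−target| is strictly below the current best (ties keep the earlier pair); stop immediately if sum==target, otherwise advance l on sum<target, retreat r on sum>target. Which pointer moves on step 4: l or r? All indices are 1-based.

r

l=1 r=13: -11+38=27 d=24 *, r--
l=1 r=12: -11+32=21 d=18 *, r--
l=1 r=11: -11+23=12 d=9 *, r--
l=1 r=10: -11+16=5 d=2 *, r--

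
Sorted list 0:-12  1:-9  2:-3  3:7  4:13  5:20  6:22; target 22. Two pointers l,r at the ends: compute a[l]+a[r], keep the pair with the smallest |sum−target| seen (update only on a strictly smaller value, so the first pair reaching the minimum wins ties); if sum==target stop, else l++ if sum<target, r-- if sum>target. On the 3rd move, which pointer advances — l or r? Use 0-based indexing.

l

[0,6] -12+22=10 d=12 * → l++
[1,6] -9+22=13 d=9 * → l++
[2,6] -3+22=19 d=3 * → l++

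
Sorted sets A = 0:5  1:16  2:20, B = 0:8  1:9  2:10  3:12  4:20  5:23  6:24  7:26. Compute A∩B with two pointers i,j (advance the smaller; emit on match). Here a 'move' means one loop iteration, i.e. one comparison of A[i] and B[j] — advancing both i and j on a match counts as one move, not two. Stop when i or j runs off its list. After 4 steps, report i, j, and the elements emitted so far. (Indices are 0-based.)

[i=0,j=0] 5<8 → i++
[i=1,j=0] 16>8 → j++
[i=1,j=1] 16>9 → j++
[i=1,j=2] 16>10 → j++

i=1, j=3, emitted=[]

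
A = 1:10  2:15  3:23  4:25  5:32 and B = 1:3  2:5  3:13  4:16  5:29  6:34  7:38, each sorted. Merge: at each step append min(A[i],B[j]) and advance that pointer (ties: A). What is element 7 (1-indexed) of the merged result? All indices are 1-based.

i=1 j=1: A[i]=10>B[j]=3 take 3, j++
i=1 j=2: A[i]=10>B[j]=5 take 5, j++
i=1 j=3: A[i]=10<=B[j]=13 take 10, i++
i=2 j=3: A[i]=15>B[j]=13 take 13, j++
i=2 j=4: A[i]=15<=B[j]=16 take 15, i++
i=3 j=4: A[i]=23>B[j]=16 take 16, j++
i=3 j=5: A[i]=23<=B[j]=29 take 23, i++
i=4 j=5: A[i]=25<=B[j]=29 take 25, i++
i=5 j=5: A[i]=32>B[j]=29 take 29, j++
i=5 j=6: A[i]=32<=B[j]=34 take 32, i++
i=6 j=6: A done, take B[j]=34, j++
i=6 j=7: A done, take B[j]=38, j++

merged[7] = 23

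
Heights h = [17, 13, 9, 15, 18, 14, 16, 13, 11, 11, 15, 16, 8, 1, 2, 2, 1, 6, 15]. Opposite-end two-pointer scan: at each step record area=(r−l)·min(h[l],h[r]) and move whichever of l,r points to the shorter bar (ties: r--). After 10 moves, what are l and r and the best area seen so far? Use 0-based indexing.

l=0, r=8, best area=270

l=0 r=18: min(17,15)*18=270 best=270 *, r--
l=0 r=17: min(17,6)*17=102 best=270, r--
l=0 r=16: min(17,1)*16=16 best=270, r--
l=0 r=15: min(17,2)*15=30 best=270, r--
l=0 r=14: min(17,2)*14=28 best=270, r--
l=0 r=13: min(17,1)*13=13 best=270, r--
l=0 r=12: min(17,8)*12=96 best=270, r--
l=0 r=11: min(17,16)*11=176 best=270, r--
l=0 r=10: min(17,15)*10=150 best=270, r--
l=0 r=9: min(17,11)*9=99 best=270, r--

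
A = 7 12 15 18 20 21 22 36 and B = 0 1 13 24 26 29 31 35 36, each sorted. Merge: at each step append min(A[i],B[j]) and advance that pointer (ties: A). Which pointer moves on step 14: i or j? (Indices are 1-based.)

j

[i=1,j=1] A[i]=7>B[j]=0 take 0 → j++
[i=1,j=2] A[i]=7>B[j]=1 take 1 → j++
[i=1,j=3] A[i]=7<=B[j]=13 take 7 → i++
[i=2,j=3] A[i]=12<=B[j]=13 take 12 → i++
[i=3,j=3] A[i]=15>B[j]=13 take 13 → j++
[i=3,j=4] A[i]=15<=B[j]=24 take 15 → i++
[i=4,j=4] A[i]=18<=B[j]=24 take 18 → i++
[i=5,j=4] A[i]=20<=B[j]=24 take 20 → i++
[i=6,j=4] A[i]=21<=B[j]=24 take 21 → i++
[i=7,j=4] A[i]=22<=B[j]=24 take 22 → i++
[i=8,j=4] A[i]=36>B[j]=24 take 24 → j++
[i=8,j=5] A[i]=36>B[j]=26 take 26 → j++
[i=8,j=6] A[i]=36>B[j]=29 take 29 → j++
[i=8,j=7] A[i]=36>B[j]=31 take 31 → j++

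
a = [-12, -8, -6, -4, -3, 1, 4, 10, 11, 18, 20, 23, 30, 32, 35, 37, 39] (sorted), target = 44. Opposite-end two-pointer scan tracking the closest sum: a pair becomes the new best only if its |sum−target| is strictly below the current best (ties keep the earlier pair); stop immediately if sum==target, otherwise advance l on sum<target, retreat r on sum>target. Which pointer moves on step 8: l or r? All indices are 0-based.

r

l=0 r=16: -12+39=27 d=17 *, l++
l=1 r=16: -8+39=31 d=13 *, l++
l=2 r=16: -6+39=33 d=11 *, l++
l=3 r=16: -4+39=35 d=9 *, l++
l=4 r=16: -3+39=36 d=8 *, l++
l=5 r=16: 1+39=40 d=4 *, l++
l=6 r=16: 4+39=43 d=1 *, l++
l=7 r=16: 10+39=49 d=5, r--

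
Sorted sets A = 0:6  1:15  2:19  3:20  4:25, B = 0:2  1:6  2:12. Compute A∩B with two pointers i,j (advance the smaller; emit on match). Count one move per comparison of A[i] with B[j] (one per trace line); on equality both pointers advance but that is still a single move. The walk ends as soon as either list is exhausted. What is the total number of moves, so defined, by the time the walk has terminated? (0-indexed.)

[i=0,j=0] 6>2 → j++
[i=0,j=1] 6==6 emit → i++,j++
[i=1,j=2] 15>12 → j++

3 moves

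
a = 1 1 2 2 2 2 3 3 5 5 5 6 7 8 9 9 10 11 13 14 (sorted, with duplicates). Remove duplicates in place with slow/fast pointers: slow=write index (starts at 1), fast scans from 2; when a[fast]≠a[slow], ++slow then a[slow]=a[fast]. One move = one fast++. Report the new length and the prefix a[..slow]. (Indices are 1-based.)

length 12; prefix = [1, 2, 3, 5, 6, 7, 8, 9, 10, 11, 13, 14]

(s=1,f=2) a[fast]=1=a[slow] dup → fast++
(s=1,f=3) a[fast]=2≠a[slow]=1 write a[2]=2 → slow++,fast++
(s=2,f=4) a[fast]=2=a[slow] dup → fast++
(s=2,f=5) a[fast]=2=a[slow] dup → fast++
(s=2,f=6) a[fast]=2=a[slow] dup → fast++
(s=2,f=7) a[fast]=3≠a[slow]=2 write a[3]=3 → slow++,fast++
(s=3,f=8) a[fast]=3=a[slow] dup → fast++
(s=3,f=9) a[fast]=5≠a[slow]=3 write a[4]=5 → slow++,fast++
(s=4,f=10) a[fast]=5=a[slow] dup → fast++
(s=4,f=11) a[fast]=5=a[slow] dup → fast++
(s=4,f=12) a[fast]=6≠a[slow]=5 write a[5]=6 → slow++,fast++
(s=5,f=13) a[fast]=7≠a[slow]=6 write a[6]=7 → slow++,fast++
(s=6,f=14) a[fast]=8≠a[slow]=7 write a[7]=8 → slow++,fast++
(s=7,f=15) a[fast]=9≠a[slow]=8 write a[8]=9 → slow++,fast++
(s=8,f=16) a[fast]=9=a[slow] dup → fast++
(s=8,f=17) a[fast]=10≠a[slow]=9 write a[9]=10 → slow++,fast++
(s=9,f=18) a[fast]=11≠a[slow]=10 write a[10]=11 → slow++,fast++
(s=10,f=19) a[fast]=13≠a[slow]=11 write a[11]=13 → slow++,fast++
(s=11,f=20) a[fast]=14≠a[slow]=13 write a[12]=14 → slow++,fast++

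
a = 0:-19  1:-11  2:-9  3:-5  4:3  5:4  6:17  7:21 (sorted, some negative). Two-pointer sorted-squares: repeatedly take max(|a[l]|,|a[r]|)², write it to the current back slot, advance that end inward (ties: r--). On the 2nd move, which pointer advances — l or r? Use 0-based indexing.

l

[0,7] |-19|<=|21| out[7]=441 → r--
[0,6] |-19|>|17| out[6]=361 → l++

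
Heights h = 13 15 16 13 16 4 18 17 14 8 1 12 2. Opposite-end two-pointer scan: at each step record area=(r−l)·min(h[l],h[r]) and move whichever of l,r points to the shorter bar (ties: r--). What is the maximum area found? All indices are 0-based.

[0,12] min(13,2)*12=24 best=24 * → r--
[0,11] min(13,12)*11=132 best=132 * → r--
[0,10] min(13,1)*10=10 best=132 → r--
[0,9] min(13,8)*9=72 best=132 → r--
[0,8] min(13,14)*8=104 best=132 → l++
[1,8] min(15,14)*7=98 best=132 → r--
[1,7] min(15,17)*6=90 best=132 → l++
[2,7] min(16,17)*5=80 best=132 → l++
[3,7] min(13,17)*4=52 best=132 → l++
[4,7] min(16,17)*3=48 best=132 → l++
[5,7] min(4,17)*2=8 best=132 → l++
[6,7] min(18,17)*1=17 best=132 → r--

max area = 132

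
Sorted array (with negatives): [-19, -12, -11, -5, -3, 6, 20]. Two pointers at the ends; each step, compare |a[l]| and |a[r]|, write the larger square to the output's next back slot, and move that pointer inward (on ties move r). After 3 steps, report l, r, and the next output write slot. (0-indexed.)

l=2, r=5, next write slot=3

[0,6] |-19|<=|20| out[6]=400 → r--
[0,5] |-19|>|6| out[5]=361 → l++
[1,5] |-12|>|6| out[4]=144 → l++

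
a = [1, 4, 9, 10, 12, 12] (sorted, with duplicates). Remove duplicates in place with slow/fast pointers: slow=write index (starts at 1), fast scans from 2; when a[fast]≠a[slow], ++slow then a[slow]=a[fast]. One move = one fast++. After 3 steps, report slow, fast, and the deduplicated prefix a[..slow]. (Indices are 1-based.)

slow=1 fast=2: a[fast]=4≠a[slow]=1 write a[2]=4, slow++,fast++
slow=2 fast=3: a[fast]=9≠a[slow]=4 write a[3]=9, slow++,fast++
slow=3 fast=4: a[fast]=10≠a[slow]=9 write a[4]=10, slow++,fast++

slow=4, fast=5, prefix=[1, 4, 9, 10]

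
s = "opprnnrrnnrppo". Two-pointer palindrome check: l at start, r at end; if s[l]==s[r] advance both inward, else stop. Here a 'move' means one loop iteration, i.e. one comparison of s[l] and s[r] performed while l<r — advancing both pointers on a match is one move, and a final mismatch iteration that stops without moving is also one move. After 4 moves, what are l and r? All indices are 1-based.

[1,14] 'o'=='o' → l++,r--
[2,13] 'p'=='p' → l++,r--
[3,12] 'p'=='p' → l++,r--
[4,11] 'r'=='r' → l++,r--

l=5, r=10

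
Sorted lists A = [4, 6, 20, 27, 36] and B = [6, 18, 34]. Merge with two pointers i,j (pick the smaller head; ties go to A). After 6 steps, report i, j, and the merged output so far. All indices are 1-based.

i=5, j=3, merged so far=[4, 6, 6, 18, 20, 27]

i=1 j=1: A[i]=4<=B[j]=6 take 4, i++
i=2 j=1: A[i]=6<=B[j]=6 take 6, i++
i=3 j=1: A[i]=20>B[j]=6 take 6, j++
i=3 j=2: A[i]=20>B[j]=18 take 18, j++
i=3 j=3: A[i]=20<=B[j]=34 take 20, i++
i=4 j=3: A[i]=27<=B[j]=34 take 27, i++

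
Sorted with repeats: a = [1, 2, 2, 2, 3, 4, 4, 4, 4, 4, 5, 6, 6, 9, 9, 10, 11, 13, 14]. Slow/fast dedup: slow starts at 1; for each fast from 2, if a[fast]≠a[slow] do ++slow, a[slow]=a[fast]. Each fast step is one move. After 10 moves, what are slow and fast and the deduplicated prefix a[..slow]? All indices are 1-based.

slow=5, fast=12, prefix=[1, 2, 3, 4, 5]

slow=1 fast=2: a[fast]=2≠a[slow]=1 write a[2]=2, slow++,fast++
slow=2 fast=3: a[fast]=2=a[slow] dup, fast++
slow=2 fast=4: a[fast]=2=a[slow] dup, fast++
slow=2 fast=5: a[fast]=3≠a[slow]=2 write a[3]=3, slow++,fast++
slow=3 fast=6: a[fast]=4≠a[slow]=3 write a[4]=4, slow++,fast++
slow=4 fast=7: a[fast]=4=a[slow] dup, fast++
slow=4 fast=8: a[fast]=4=a[slow] dup, fast++
slow=4 fast=9: a[fast]=4=a[slow] dup, fast++
slow=4 fast=10: a[fast]=4=a[slow] dup, fast++
slow=4 fast=11: a[fast]=5≠a[slow]=4 write a[5]=5, slow++,fast++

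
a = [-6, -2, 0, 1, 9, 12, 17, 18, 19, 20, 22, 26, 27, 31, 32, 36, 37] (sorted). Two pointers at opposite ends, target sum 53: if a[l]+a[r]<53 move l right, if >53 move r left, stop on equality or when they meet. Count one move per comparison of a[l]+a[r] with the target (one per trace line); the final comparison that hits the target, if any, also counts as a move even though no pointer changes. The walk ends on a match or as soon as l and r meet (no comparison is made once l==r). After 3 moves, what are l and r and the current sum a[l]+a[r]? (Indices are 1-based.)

l=4, r=17, sum=38

[1,17] -6+37=31 <53 → l++
[2,17] -2+37=35 <53 → l++
[3,17] 0+37=37 <53 → l++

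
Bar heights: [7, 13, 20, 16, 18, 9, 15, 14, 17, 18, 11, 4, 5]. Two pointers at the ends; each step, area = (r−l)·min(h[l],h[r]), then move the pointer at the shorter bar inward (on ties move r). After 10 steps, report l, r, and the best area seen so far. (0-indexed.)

[0,12] min(7,5)*12=60 best=60 * → r--
[0,11] min(7,4)*11=44 best=60 → r--
[0,10] min(7,11)*10=70 best=70 * → l++
[1,10] min(13,11)*9=99 best=99 * → r--
[1,9] min(13,18)*8=104 best=104 * → l++
[2,9] min(20,18)*7=126 best=126 * → r--
[2,8] min(20,17)*6=102 best=126 → r--
[2,7] min(20,14)*5=70 best=126 → r--
[2,6] min(20,15)*4=60 best=126 → r--
[2,5] min(20,9)*3=27 best=126 → r--

l=2, r=4, best area=126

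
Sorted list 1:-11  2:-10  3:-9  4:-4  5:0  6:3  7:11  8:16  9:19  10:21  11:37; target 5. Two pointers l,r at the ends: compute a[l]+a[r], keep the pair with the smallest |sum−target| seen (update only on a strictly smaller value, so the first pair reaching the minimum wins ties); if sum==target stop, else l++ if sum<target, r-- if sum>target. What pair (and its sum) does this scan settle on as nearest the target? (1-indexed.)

[1,11] -11+37=26 d=21 * → r--
[1,10] -11+21=10 d=5 * → r--
[1,9] -11+19=8 d=3 * → r--
[1,8] -11+16=5 d=0 * → stop

pair (-11, 16) with sum 5 (|Δ|=0)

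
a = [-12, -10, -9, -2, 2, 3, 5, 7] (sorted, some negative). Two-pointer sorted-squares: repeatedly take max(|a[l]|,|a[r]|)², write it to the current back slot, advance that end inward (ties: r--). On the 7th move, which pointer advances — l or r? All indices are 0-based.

l=0 r=7: |-12|>|7| out[7]=144, l++
l=1 r=7: |-10|>|7| out[6]=100, l++
l=2 r=7: |-9|>|7| out[5]=81, l++
l=3 r=7: |-2|<=|7| out[4]=49, r--
l=3 r=6: |-2|<=|5| out[3]=25, r--
l=3 r=5: |-2|<=|3| out[2]=9, r--
l=3 r=4: |-2|<=|2| out[1]=4, r--

r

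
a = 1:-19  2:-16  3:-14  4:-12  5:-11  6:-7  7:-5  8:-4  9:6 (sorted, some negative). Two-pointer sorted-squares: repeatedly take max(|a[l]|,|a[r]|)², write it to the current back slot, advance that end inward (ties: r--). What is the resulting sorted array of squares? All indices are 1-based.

[16, 25, 36, 49, 121, 144, 196, 256, 361]

[1,9] |-19|>|6| out[9]=361 → l++
[2,9] |-16|>|6| out[8]=256 → l++
[3,9] |-14|>|6| out[7]=196 → l++
[4,9] |-12|>|6| out[6]=144 → l++
[5,9] |-11|>|6| out[5]=121 → l++
[6,9] |-7|>|6| out[4]=49 → l++
[7,9] |-5|<=|6| out[3]=36 → r--
[7,8] |-5|>|-4| out[2]=25 → l++
[8,8] |-4|<=|-4| out[1]=16 → r--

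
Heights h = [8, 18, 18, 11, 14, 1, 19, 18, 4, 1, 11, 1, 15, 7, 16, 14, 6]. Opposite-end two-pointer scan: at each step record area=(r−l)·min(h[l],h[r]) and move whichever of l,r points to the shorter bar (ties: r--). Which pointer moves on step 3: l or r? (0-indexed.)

[0,16] min(8,6)*16=96 best=96 * → r--
[0,15] min(8,14)*15=120 best=120 * → l++
[1,15] min(18,14)*14=196 best=196 * → r--

r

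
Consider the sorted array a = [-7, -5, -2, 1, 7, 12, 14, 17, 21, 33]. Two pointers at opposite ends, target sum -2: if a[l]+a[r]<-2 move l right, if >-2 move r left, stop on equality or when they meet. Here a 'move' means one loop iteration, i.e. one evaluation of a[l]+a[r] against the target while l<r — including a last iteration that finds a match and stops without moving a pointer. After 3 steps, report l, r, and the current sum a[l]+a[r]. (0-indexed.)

l=0 r=9: -7+33=26 >-2, r--
l=0 r=8: -7+21=14 >-2, r--
l=0 r=7: -7+17=10 >-2, r--

l=0, r=6, sum=7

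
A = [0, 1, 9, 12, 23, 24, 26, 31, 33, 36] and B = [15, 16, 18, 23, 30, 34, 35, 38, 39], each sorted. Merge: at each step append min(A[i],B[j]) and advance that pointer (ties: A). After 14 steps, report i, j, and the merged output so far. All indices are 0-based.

i=9, j=5, merged so far=[0, 1, 9, 12, 15, 16, 18, 23, 23, 24, 26, 30, 31, 33]

[i=0,j=0] A[i]=0<=B[j]=15 take 0 → i++
[i=1,j=0] A[i]=1<=B[j]=15 take 1 → i++
[i=2,j=0] A[i]=9<=B[j]=15 take 9 → i++
[i=3,j=0] A[i]=12<=B[j]=15 take 12 → i++
[i=4,j=0] A[i]=23>B[j]=15 take 15 → j++
[i=4,j=1] A[i]=23>B[j]=16 take 16 → j++
[i=4,j=2] A[i]=23>B[j]=18 take 18 → j++
[i=4,j=3] A[i]=23<=B[j]=23 take 23 → i++
[i=5,j=3] A[i]=24>B[j]=23 take 23 → j++
[i=5,j=4] A[i]=24<=B[j]=30 take 24 → i++
[i=6,j=4] A[i]=26<=B[j]=30 take 26 → i++
[i=7,j=4] A[i]=31>B[j]=30 take 30 → j++
[i=7,j=5] A[i]=31<=B[j]=34 take 31 → i++
[i=8,j=5] A[i]=33<=B[j]=34 take 33 → i++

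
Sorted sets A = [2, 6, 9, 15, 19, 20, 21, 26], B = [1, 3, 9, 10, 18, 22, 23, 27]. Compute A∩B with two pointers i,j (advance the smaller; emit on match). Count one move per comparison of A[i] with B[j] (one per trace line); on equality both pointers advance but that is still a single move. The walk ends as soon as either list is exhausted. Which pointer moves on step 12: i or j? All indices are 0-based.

j

[i=0,j=0] 2>1 → j++
[i=0,j=1] 2<3 → i++
[i=1,j=1] 6>3 → j++
[i=1,j=2] 6<9 → i++
[i=2,j=2] 9==9 emit → i++,j++
[i=3,j=3] 15>10 → j++
[i=3,j=4] 15<18 → i++
[i=4,j=4] 19>18 → j++
[i=4,j=5] 19<22 → i++
[i=5,j=5] 20<22 → i++
[i=6,j=5] 21<22 → i++
[i=7,j=5] 26>22 → j++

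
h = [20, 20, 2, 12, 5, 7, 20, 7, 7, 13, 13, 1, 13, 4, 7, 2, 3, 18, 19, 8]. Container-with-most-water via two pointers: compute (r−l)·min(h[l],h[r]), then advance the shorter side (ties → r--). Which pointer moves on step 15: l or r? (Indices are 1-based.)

[1,20] min(20,8)*19=152 best=152 * → r--
[1,19] min(20,19)*18=342 best=342 * → r--
[1,18] min(20,18)*17=306 best=342 → r--
[1,17] min(20,3)*16=48 best=342 → r--
[1,16] min(20,2)*15=30 best=342 → r--
[1,15] min(20,7)*14=98 best=342 → r--
[1,14] min(20,4)*13=52 best=342 → r--
[1,13] min(20,13)*12=156 best=342 → r--
[1,12] min(20,1)*11=11 best=342 → r--
[1,11] min(20,13)*10=130 best=342 → r--
[1,10] min(20,13)*9=117 best=342 → r--
[1,9] min(20,7)*8=56 best=342 → r--
[1,8] min(20,7)*7=49 best=342 → r--
[1,7] min(20,20)*6=120 best=342 → r--
[1,6] min(20,7)*5=35 best=342 → r--

r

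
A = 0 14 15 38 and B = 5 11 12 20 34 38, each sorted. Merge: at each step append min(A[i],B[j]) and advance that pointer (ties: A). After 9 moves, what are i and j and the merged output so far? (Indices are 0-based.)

[i=0,j=0] A[i]=0<=B[j]=5 take 0 → i++
[i=1,j=0] A[i]=14>B[j]=5 take 5 → j++
[i=1,j=1] A[i]=14>B[j]=11 take 11 → j++
[i=1,j=2] A[i]=14>B[j]=12 take 12 → j++
[i=1,j=3] A[i]=14<=B[j]=20 take 14 → i++
[i=2,j=3] A[i]=15<=B[j]=20 take 15 → i++
[i=3,j=3] A[i]=38>B[j]=20 take 20 → j++
[i=3,j=4] A[i]=38>B[j]=34 take 34 → j++
[i=3,j=5] A[i]=38<=B[j]=38 take 38 → i++

i=4, j=5, merged so far=[0, 5, 11, 12, 14, 15, 20, 34, 38]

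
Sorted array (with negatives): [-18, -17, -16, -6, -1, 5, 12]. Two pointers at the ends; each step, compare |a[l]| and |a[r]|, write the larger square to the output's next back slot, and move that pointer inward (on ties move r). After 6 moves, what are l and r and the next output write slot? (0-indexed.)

l=4, r=4, next write slot=0

[0,6] |-18|>|12| out[6]=324 → l++
[1,6] |-17|>|12| out[5]=289 → l++
[2,6] |-16|>|12| out[4]=256 → l++
[3,6] |-6|<=|12| out[3]=144 → r--
[3,5] |-6|>|5| out[2]=36 → l++
[4,5] |-1|<=|5| out[1]=25 → r--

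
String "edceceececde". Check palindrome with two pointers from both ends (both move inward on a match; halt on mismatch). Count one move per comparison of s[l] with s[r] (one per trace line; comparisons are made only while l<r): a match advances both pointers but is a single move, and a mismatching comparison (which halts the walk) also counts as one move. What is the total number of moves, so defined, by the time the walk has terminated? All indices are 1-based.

l=1 r=12: 'e'=='e', l++,r--
l=2 r=11: 'd'=='d', l++,r--
l=3 r=10: 'c'=='c', l++,r--
l=4 r=9: 'e'=='e', l++,r--
l=5 r=8: 'c'=='c', l++,r--
l=6 r=7: 'e'=='e', l++,r--

6 moves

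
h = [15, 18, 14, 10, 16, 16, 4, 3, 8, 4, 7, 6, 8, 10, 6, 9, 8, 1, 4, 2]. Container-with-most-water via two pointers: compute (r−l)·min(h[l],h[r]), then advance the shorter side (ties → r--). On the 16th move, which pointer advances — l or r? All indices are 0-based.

r

l=0 r=19: min(15,2)*19=38 best=38 *, r--
l=0 r=18: min(15,4)*18=72 best=72 *, r--
l=0 r=17: min(15,1)*17=17 best=72, r--
l=0 r=16: min(15,8)*16=128 best=128 *, r--
l=0 r=15: min(15,9)*15=135 best=135 *, r--
l=0 r=14: min(15,6)*14=84 best=135, r--
l=0 r=13: min(15,10)*13=130 best=135, r--
l=0 r=12: min(15,8)*12=96 best=135, r--
l=0 r=11: min(15,6)*11=66 best=135, r--
l=0 r=10: min(15,7)*10=70 best=135, r--
l=0 r=9: min(15,4)*9=36 best=135, r--
l=0 r=8: min(15,8)*8=64 best=135, r--
l=0 r=7: min(15,3)*7=21 best=135, r--
l=0 r=6: min(15,4)*6=24 best=135, r--
l=0 r=5: min(15,16)*5=75 best=135, l++
l=1 r=5: min(18,16)*4=64 best=135, r--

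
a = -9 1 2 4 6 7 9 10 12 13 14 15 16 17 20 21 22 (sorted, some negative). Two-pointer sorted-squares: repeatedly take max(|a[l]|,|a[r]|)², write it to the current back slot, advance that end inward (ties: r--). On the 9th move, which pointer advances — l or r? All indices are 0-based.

[0,16] |-9|<=|22| out[16]=484 → r--
[0,15] |-9|<=|21| out[15]=441 → r--
[0,14] |-9|<=|20| out[14]=400 → r--
[0,13] |-9|<=|17| out[13]=289 → r--
[0,12] |-9|<=|16| out[12]=256 → r--
[0,11] |-9|<=|15| out[11]=225 → r--
[0,10] |-9|<=|14| out[10]=196 → r--
[0,9] |-9|<=|13| out[9]=169 → r--
[0,8] |-9|<=|12| out[8]=144 → r--

r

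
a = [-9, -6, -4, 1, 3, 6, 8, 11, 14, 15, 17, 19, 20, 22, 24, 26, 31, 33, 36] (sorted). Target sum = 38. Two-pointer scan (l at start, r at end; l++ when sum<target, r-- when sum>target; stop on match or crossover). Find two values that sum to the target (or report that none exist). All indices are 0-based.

(14, 24)

l=0 r=18: -9+36=27 <38, l++
l=1 r=18: -6+36=30 <38, l++
l=2 r=18: -4+36=32 <38, l++
l=3 r=18: 1+36=37 <38, l++
l=4 r=18: 3+36=39 >38, r--
l=4 r=17: 3+33=36 <38, l++
l=5 r=17: 6+33=39 >38, r--
l=5 r=16: 6+31=37 <38, l++
l=6 r=16: 8+31=39 >38, r--
l=6 r=15: 8+26=34 <38, l++
l=7 r=15: 11+26=37 <38, l++
l=8 r=15: 14+26=40 >38, r--
l=8 r=14: 14+24=38, found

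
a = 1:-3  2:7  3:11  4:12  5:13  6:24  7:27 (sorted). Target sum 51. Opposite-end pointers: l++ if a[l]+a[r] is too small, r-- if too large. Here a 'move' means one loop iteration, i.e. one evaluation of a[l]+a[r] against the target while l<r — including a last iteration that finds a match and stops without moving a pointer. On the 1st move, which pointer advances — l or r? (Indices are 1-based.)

[1,7] -3+27=24 <51 → l++

l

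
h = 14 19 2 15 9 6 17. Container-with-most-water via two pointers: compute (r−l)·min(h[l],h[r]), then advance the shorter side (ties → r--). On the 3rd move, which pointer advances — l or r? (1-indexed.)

l=1 r=7: min(14,17)*6=84 best=84 *, l++
l=2 r=7: min(19,17)*5=85 best=85 *, r--
l=2 r=6: min(19,6)*4=24 best=85, r--

r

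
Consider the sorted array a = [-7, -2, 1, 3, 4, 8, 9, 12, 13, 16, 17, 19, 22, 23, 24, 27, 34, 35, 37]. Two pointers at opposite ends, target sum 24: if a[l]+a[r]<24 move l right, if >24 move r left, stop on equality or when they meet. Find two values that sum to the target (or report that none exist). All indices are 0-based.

l=0 r=18: -7+37=30 >24, r--
l=0 r=17: -7+35=28 >24, r--
l=0 r=16: -7+34=27 >24, r--
l=0 r=15: -7+27=20 <24, l++
l=1 r=15: -2+27=25 >24, r--
l=1 r=14: -2+24=22 <24, l++
l=2 r=14: 1+24=25 >24, r--
l=2 r=13: 1+23=24, found

(1, 23)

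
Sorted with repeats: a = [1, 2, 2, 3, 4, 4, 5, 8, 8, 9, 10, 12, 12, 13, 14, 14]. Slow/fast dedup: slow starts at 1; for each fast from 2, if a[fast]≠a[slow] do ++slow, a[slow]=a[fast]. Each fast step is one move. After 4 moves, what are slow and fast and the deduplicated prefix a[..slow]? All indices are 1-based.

(s=1,f=2) a[fast]=2≠a[slow]=1 write a[2]=2 → slow++,fast++
(s=2,f=3) a[fast]=2=a[slow] dup → fast++
(s=2,f=4) a[fast]=3≠a[slow]=2 write a[3]=3 → slow++,fast++
(s=3,f=5) a[fast]=4≠a[slow]=3 write a[4]=4 → slow++,fast++

slow=4, fast=6, prefix=[1, 2, 3, 4]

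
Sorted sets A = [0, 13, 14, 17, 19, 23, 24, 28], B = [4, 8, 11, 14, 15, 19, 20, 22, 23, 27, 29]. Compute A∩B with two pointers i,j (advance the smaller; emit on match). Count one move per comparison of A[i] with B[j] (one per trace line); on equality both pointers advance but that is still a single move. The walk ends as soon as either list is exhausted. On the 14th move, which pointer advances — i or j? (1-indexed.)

j

i=1 j=1: 0<4, i++
i=2 j=1: 13>4, j++
i=2 j=2: 13>8, j++
i=2 j=3: 13>11, j++
i=2 j=4: 13<14, i++
i=3 j=4: 14==14 emit, i++,j++
i=4 j=5: 17>15, j++
i=4 j=6: 17<19, i++
i=5 j=6: 19==19 emit, i++,j++
i=6 j=7: 23>20, j++
i=6 j=8: 23>22, j++
i=6 j=9: 23==23 emit, i++,j++
i=7 j=10: 24<27, i++
i=8 j=10: 28>27, j++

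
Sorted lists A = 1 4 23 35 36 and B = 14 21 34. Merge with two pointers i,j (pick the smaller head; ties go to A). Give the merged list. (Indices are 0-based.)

[1, 4, 14, 21, 23, 34, 35, 36]

i=0 j=0: A[i]=1<=B[j]=14 take 1, i++
i=1 j=0: A[i]=4<=B[j]=14 take 4, i++
i=2 j=0: A[i]=23>B[j]=14 take 14, j++
i=2 j=1: A[i]=23>B[j]=21 take 21, j++
i=2 j=2: A[i]=23<=B[j]=34 take 23, i++
i=3 j=2: A[i]=35>B[j]=34 take 34, j++
i=3 j=3: B done, take A[i]=35, i++
i=4 j=3: B done, take A[i]=36, i++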